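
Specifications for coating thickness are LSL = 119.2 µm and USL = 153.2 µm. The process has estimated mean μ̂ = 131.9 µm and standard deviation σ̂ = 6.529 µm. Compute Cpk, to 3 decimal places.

Cpu = (USL − μ̂) / (3σ̂) = (153.2 − 131.9) / (3 × 6.529) = 1.0875; Cpl = (μ̂ − LSL) / (3σ̂) = (131.9 − 119.2) / (3 × 6.529) = 0.6484; Cpk = min(Cpu, Cpl) = 0.6484

0.648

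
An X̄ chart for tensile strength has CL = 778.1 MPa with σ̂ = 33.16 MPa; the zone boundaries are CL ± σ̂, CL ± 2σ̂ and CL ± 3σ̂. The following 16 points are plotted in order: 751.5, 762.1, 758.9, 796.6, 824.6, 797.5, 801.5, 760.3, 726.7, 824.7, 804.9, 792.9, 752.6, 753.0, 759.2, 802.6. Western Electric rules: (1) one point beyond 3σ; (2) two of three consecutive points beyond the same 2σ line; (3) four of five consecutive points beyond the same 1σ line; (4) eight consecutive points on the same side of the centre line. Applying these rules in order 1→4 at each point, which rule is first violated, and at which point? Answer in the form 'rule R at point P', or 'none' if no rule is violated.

Zone of each point (C = within 1σ̂, B = 1σ̂–2σ̂, A = 2σ̂–3σ̂, * = beyond 3σ̂; sign = side of CL): 1:-C, 2:-C, 3:-C, 4:+C, 5:+B, 6:+C, 7:+C, 8:-C, 9:-B, 10:+B, 11:+C, 12:+C, 13:-C, 14:-C, 15:-C, 16:+C
No rule fires across all 16 points.

none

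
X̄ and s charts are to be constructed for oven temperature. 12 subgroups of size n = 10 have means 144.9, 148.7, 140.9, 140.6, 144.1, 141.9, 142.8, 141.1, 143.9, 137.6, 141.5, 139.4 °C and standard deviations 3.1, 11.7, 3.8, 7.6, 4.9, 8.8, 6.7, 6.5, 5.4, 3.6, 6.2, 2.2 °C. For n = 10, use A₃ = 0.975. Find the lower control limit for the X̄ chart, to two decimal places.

X̄̄ = (144.9 + 148.7 + 140.9 + 140.6 + 144.1 + 141.9 + 142.8 + 141.1 + 143.9 + 137.6 + 141.5 + 139.4) / 12 = 142.2833
s̄ = (3.1 + 11.7 + 3.8 + 7.6 + 4.9 + 8.8 + 6.7 + 6.5 + 5.4 + 3.6 + 6.2 + 2.2) / 12 = 5.8750
LCL = X̄̄ − A₃·s̄ = 142.2833 − 0.975 × 5.8750 = 136.5552

136.56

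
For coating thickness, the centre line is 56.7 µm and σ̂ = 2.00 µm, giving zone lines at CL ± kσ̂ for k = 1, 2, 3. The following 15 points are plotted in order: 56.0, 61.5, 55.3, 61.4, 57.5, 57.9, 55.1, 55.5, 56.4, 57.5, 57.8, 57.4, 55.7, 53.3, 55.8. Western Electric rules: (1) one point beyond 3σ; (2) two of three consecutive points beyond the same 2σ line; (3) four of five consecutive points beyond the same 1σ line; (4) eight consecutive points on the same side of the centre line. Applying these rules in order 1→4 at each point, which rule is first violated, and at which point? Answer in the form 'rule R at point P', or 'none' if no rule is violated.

rule 2 at point 4

Zone of each point (C = within 1σ̂, B = 1σ̂–2σ̂, A = 2σ̂–3σ̂, * = beyond 3σ̂; sign = side of CL): 1:-C, 2:+A, 3:-C, 4:+A, 5:+C, 6:+C, 7:-C, 8:-C, 9:-C, 10:+C, 11:+C, 12:+C, 13:-C, 14:-B, 15:-C
Rule 2 (two of three consecutive points beyond the same 2σ limit) is satisfied at point 4.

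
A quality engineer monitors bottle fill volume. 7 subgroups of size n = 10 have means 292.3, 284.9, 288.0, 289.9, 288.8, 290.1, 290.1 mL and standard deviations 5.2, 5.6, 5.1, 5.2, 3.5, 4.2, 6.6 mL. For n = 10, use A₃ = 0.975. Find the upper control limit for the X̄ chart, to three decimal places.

X̄̄ = (292.3 + 284.9 + 288.0 + 289.9 + 288.8 + 290.1 + 290.1) / 7 = 289.1571
s̄ = (5.2 + 5.6 + 5.1 + 5.2 + 3.5 + 4.2 + 6.6) / 7 = 5.0571
UCL = X̄̄ + A₃·s̄ = 289.1571 + 0.975 × 5.0571 = 294.0879

294.088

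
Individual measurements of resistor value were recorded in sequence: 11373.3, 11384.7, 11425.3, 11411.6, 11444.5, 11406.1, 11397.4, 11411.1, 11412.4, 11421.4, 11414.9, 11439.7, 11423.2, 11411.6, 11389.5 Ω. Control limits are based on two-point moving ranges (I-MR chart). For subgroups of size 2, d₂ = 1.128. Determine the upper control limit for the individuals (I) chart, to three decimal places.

11458.834

X̄ = (11373.3 + 11384.7 + 11425.3 + 11411.6 + 11444.5 + 11406.1 + 11397.4 + 11411.1 + 11412.4 + 11421.4 + 11414.9 + 11439.7 + 11423.2 + 11411.6 + 11389.5) / 15 = 11411.1133
Moving ranges: 11.4, 40.6, 13.7, 32.9, 38.4, 8.7, 13.7, 1.3, 9.0, 6.5, 24.8, 16.5, 11.6, 22.1; M̄R̄ = 251.2000 / 14 = 17.9429
UCL = X̄ + 3·M̄R̄/d₂ = 11411.1133 + 3 × 17.9429 / 1.128 = 11458.8337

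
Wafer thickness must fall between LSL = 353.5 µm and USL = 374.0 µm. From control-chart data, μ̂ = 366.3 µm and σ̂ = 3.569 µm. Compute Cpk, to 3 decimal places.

0.719

Cpu = (USL − μ̂) / (3σ̂) = (374.0 − 366.3) / (3 × 3.569) = 0.7192; Cpl = (μ̂ − LSL) / (3σ̂) = (366.3 − 353.5) / (3 × 3.569) = 1.1955; Cpk = min(Cpu, Cpl) = 0.7192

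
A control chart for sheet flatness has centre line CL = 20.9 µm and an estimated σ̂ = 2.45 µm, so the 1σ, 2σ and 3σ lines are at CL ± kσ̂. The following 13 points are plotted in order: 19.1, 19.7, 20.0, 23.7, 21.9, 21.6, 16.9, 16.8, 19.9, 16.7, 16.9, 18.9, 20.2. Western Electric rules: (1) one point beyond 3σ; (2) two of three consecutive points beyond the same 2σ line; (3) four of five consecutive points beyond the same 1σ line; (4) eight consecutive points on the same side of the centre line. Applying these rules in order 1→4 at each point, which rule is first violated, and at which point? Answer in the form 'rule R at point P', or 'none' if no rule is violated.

Zone of each point (C = within 1σ̂, B = 1σ̂–2σ̂, A = 2σ̂–3σ̂, * = beyond 3σ̂; sign = side of CL): 1:-C, 2:-C, 3:-C, 4:+B, 5:+C, 6:+C, 7:-B, 8:-B, 9:-C, 10:-B, 11:-B, 12:-C, 13:-C
Rule 3 (four of five consecutive points beyond the same 1σ limit) is satisfied at point 11.

rule 3 at point 11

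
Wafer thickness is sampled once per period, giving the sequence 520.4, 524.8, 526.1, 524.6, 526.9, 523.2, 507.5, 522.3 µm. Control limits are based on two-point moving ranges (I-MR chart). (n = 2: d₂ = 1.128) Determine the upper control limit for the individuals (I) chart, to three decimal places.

X̄ = (520.4 + 524.8 + 526.1 + 524.6 + 526.9 + 523.2 + 507.5 + 522.3) / 8 = 521.9750
Moving ranges: 4.4, 1.3, 1.5, 2.3, 3.7, 15.7, 14.8; M̄R̄ = 43.7000 / 7 = 6.2429
UCL = X̄ + 3·M̄R̄/d₂ = 521.9750 + 3 × 6.2429 / 1.128 = 538.5783

538.578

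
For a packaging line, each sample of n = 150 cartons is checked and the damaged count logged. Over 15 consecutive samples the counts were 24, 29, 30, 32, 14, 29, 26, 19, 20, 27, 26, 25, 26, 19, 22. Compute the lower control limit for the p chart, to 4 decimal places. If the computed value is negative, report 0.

0.0730

p̄ = Σdᵢ / (k·n) = 368 / (15 × 150) = 0.16356
LCL = p̄ − 3·√(p̄(1−p̄)/n) = 0.16356 − 3 × 0.03020 = 0.07296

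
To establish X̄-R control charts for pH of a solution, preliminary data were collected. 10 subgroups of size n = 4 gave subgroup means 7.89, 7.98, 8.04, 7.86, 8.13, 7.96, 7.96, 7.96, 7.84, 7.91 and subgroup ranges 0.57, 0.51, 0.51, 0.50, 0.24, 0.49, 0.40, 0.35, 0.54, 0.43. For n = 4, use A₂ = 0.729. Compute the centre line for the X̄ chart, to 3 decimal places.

7.953

X̄̄ = (7.89 + 7.98 + 8.04 + 7.86 + 8.13 + 7.96 + 7.96 + 7.96 + 7.84 + 7.91) / 10 = 79.5300 / 10 = 7.9530
CL = X̄̄ = 7.9530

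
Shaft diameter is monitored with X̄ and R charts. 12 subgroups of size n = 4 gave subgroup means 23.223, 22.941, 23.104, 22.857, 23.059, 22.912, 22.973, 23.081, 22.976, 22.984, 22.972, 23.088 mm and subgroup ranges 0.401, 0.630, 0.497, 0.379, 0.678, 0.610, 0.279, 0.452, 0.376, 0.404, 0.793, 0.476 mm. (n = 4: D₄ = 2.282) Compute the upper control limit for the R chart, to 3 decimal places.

1.136

R̄ = (0.401 + 0.630 + 0.497 + 0.379 + 0.678 + 0.610 + 0.279 + 0.452 + 0.376 + 0.404 + 0.793 + 0.476) / 12 = 5.9750 / 12 = 0.4979
UCL_R = D₄·R̄ = 2.282 × 0.4979 = 1.1362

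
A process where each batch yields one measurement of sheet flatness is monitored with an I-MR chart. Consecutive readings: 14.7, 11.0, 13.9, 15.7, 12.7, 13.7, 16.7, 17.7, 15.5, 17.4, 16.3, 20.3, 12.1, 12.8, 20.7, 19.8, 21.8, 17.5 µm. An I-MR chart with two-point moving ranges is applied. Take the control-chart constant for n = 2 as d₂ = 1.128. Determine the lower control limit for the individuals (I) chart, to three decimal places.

X̄ = (14.7 + 11.0 + 13.9 + 15.7 + 12.7 + 13.7 + 16.7 + 17.7 + 15.5 + 17.4 + 16.3 + 20.3 + 12.1 + 12.8 + 20.7 + 19.8 + 21.8 + 17.5) / 18 = 16.1278
Moving ranges: 3.7, 2.9, 1.8, 3.0, 1.0, 3.0, 1.0, 2.2, 1.9, 1.1, 4.0, 8.2, 0.7, 7.9, 0.9, 2.0, 4.3; M̄R̄ = 49.6000 / 17 = 2.9176
LCL = X̄ − 3·M̄R̄/d₂ = 16.1278 − 3 × 2.9176 / 1.128 = 8.3681

8.368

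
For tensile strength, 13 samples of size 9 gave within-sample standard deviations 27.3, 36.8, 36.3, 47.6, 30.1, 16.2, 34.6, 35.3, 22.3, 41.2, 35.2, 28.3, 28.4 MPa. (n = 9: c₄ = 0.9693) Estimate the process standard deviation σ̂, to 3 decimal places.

33.299

s̄ = (27.3 + 36.8 + 36.3 + 47.6 + 30.1 + 16.2 + 34.6 + 35.3 + 22.3 + 41.2 + 35.2 + 28.3 + 28.4) / 13 = 32.2769
σ̂ = s̄ / c₄ = 32.2769 / 0.9693 = 33.2992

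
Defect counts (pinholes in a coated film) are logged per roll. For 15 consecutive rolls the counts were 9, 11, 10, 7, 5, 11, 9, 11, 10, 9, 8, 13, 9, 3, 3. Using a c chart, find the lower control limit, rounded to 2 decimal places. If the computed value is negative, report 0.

c̄ = (9 + 11 + 10 + 7 + 5 + 11 + 9 + 11 + 10 + 9 + 8 + 13 + 9 + 3 + 3) / 15 = 128 / 15 = 8.5333
LCL = c̄ − 3√c̄ = 8.5333 − 3 × 2.9212 = -0.2302 → 0 (cannot be negative)

0.00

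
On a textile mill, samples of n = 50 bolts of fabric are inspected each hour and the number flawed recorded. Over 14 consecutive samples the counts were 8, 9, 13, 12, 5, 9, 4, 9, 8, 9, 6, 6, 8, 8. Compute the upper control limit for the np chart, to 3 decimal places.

p̄ = Σdᵢ / (k·n) = 114 / (14 × 50) = 0.16286
UCL = np̄ + 3·√(np̄(1−p̄)) = 8.1429 + 3 × √(8.1429×0.83714) = 8.1429 + 3 × 2.6109 = 15.9755

15.976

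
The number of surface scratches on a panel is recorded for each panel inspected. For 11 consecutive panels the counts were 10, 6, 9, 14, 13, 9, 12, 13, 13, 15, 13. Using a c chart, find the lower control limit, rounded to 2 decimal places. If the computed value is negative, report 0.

c̄ = (10 + 6 + 9 + 14 + 13 + 9 + 12 + 13 + 13 + 15 + 13) / 11 = 127 / 11 = 11.5455
LCL = c̄ − 3√c̄ = 11.5455 − 3 × 3.3979 = 1.3519

1.35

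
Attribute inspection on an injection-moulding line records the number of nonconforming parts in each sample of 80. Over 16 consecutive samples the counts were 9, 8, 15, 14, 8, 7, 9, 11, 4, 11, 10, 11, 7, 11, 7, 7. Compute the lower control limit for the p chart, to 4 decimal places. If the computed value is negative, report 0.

p̄ = Σdᵢ / (k·n) = 149 / (16 × 80) = 0.11641
LCL = p̄ − 3·√(p̄(1−p̄)/n) = 0.11641 − 3 × 0.03586 = 0.00884

0.0088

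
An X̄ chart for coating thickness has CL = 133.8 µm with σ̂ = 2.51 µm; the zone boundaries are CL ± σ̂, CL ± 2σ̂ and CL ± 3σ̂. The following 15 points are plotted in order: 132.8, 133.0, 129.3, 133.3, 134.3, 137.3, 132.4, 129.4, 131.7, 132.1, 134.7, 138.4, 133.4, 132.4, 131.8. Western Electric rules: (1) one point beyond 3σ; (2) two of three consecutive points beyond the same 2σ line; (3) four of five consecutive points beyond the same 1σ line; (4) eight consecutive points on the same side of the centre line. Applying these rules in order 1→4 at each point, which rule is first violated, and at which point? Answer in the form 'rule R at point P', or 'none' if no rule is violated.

none

Zone of each point (C = within 1σ̂, B = 1σ̂–2σ̂, A = 2σ̂–3σ̂, * = beyond 3σ̂; sign = side of CL): 1:-C, 2:-C, 3:-B, 4:-C, 5:+C, 6:+B, 7:-C, 8:-B, 9:-C, 10:-C, 11:+C, 12:+B, 13:-C, 14:-C, 15:-C
No rule fires across all 15 points.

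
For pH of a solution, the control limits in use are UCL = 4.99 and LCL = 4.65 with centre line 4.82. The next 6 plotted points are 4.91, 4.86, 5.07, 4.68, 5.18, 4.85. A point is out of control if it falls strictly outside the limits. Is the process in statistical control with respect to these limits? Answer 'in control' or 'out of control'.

out of control

Compare each point to [4.65, 4.99]: sample 3 = 5.07 > UCL; sample 5 = 5.18 > UCL.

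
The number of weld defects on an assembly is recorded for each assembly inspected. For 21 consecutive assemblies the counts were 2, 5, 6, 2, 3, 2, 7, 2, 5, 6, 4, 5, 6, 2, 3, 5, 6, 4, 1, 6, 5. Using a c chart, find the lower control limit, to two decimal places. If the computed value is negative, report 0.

c̄ = (2 + 5 + 6 + 2 + 3 + 2 + 7 + 2 + 5 + 6 + 4 + 5 + 6 + 2 + 3 + 5 + 6 + 4 + 1 + 6 + 5) / 21 = 87 / 21 = 4.1429
LCL = c̄ − 3√c̄ = 4.1429 − 3 × 2.0354 = -1.9633 → 0 (cannot be negative)

0.00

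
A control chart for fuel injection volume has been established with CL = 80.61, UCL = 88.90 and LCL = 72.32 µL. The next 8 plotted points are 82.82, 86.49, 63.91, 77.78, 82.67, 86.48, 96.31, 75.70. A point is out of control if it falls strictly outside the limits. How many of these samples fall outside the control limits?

Compare each point to [72.32, 88.90]: sample 3 = 63.91 < LCL; sample 7 = 96.31 > UCL.

2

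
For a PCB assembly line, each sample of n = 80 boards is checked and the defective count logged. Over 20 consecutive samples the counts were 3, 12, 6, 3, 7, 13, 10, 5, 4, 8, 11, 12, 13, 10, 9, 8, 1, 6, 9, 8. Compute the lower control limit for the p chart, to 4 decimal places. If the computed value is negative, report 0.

0.0000

p̄ = Σdᵢ / (k·n) = 158 / (20 × 80) = 0.09875
LCL = p̄ − 3·√(p̄(1−p̄)/n) = 0.09875 − 3 × 0.03335 = -0.00131 → 0 (negative, so LCL = 0)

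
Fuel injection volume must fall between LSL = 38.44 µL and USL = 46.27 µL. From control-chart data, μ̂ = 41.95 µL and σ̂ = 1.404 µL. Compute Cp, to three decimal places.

Cp = (USL − LSL) / (6σ̂) = (46.27 − 38.44) / (6 × 1.404) = 7.8300 / 8.4240 = 0.9295

0.929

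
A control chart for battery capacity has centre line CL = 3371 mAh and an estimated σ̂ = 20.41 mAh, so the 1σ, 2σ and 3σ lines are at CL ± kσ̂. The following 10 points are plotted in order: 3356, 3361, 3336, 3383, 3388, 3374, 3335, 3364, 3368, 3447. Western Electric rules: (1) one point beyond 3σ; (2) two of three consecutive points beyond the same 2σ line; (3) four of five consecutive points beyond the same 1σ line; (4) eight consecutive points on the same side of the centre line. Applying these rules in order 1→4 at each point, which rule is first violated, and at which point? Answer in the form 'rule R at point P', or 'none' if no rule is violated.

rule 1 at point 10

Zone of each point (C = within 1σ̂, B = 1σ̂–2σ̂, A = 2σ̂–3σ̂, * = beyond 3σ̂; sign = side of CL): 1:-C, 2:-C, 3:-B, 4:+C, 5:+C, 6:+C, 7:-B, 8:-C, 9:-C, 10:+*
Rule 1 (one point beyond the 3σ limits) is satisfied at point 10.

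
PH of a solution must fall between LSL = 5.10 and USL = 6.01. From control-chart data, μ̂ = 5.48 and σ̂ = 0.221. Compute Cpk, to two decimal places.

Cpu = (USL − μ̂) / (3σ̂) = (6.01 − 5.48) / (3 × 0.221) = 0.7994; Cpl = (μ̂ − LSL) / (3σ̂) = (5.48 − 5.10) / (3 × 0.221) = 0.5732; Cpk = min(Cpu, Cpl) = 0.5732

0.57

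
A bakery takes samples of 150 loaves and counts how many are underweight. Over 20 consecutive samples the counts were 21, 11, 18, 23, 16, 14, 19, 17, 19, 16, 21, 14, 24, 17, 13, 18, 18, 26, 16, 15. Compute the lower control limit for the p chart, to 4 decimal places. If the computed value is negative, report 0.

0.0395

p̄ = Σdᵢ / (k·n) = 356 / (20 × 150) = 0.11867
LCL = p̄ − 3·√(p̄(1−p̄)/n) = 0.11867 − 3 × 0.02641 = 0.03945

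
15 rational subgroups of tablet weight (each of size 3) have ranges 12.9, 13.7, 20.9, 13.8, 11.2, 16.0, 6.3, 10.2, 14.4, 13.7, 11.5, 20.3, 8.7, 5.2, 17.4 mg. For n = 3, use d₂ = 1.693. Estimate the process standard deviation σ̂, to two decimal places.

7.73

R̄ = (12.9 + 13.7 + 20.9 + 13.8 + 11.2 + 16.0 + 6.3 + 10.2 + 14.4 + 13.7 + 11.5 + 20.3 + 8.7 + 5.2 + 17.4) / 15 = 13.0800
σ̂ = R̄ / d₂ = 13.0800 / 1.693 = 7.7259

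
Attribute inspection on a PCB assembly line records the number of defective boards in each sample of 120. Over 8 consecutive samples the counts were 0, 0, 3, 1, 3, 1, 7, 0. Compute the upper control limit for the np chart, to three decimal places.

5.951

p̄ = Σdᵢ / (k·n) = 15 / (8 × 120) = 0.01562
UCL = np̄ + 3·√(np̄(1−p̄)) = 1.8750 + 3 × √(1.8750×0.98438) = 1.8750 + 3 × 1.3586 = 5.9507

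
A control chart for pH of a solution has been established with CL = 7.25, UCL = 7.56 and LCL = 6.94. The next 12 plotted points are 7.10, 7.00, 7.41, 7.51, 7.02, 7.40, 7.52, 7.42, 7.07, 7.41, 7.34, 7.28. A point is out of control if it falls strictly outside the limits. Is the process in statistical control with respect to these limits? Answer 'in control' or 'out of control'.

in control

All 12 points lie within [6.94, 7.56].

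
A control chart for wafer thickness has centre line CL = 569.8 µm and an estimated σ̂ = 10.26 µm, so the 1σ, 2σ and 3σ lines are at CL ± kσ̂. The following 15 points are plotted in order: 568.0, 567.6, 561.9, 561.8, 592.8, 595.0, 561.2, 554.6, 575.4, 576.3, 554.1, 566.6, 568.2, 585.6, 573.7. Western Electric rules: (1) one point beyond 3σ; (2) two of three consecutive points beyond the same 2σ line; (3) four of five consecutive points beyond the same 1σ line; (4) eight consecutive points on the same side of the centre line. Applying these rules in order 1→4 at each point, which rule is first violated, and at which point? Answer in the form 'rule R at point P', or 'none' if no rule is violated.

Zone of each point (C = within 1σ̂, B = 1σ̂–2σ̂, A = 2σ̂–3σ̂, * = beyond 3σ̂; sign = side of CL): 1:-C, 2:-C, 3:-C, 4:-C, 5:+A, 6:+A, 7:-C, 8:-B, 9:+C, 10:+C, 11:-B, 12:-C, 13:-C, 14:+B, 15:+C
Rule 2 (two of three consecutive points beyond the same 2σ limit) is satisfied at point 6.

rule 2 at point 6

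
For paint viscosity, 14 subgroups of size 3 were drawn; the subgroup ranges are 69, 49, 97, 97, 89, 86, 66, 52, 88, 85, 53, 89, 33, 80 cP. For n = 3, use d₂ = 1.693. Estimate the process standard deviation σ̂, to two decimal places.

R̄ = (69 + 49 + 97 + 97 + 89 + 86 + 66 + 52 + 88 + 85 + 53 + 89 + 33 + 80) / 14 = 73.7857
σ̂ = R̄ / d₂ = 73.7857 / 1.693 = 43.5828

43.58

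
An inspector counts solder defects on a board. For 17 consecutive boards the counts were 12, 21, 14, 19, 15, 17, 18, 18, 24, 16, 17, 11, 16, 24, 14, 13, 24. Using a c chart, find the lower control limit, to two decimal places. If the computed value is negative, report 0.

c̄ = (12 + 21 + 14 + 19 + 15 + 17 + 18 + 18 + 24 + 16 + 17 + 11 + 16 + 24 + 14 + 13 + 24) / 17 = 293 / 17 = 17.2353
LCL = c̄ − 3√c̄ = 17.2353 − 3 × 4.1515 = 4.7807

4.78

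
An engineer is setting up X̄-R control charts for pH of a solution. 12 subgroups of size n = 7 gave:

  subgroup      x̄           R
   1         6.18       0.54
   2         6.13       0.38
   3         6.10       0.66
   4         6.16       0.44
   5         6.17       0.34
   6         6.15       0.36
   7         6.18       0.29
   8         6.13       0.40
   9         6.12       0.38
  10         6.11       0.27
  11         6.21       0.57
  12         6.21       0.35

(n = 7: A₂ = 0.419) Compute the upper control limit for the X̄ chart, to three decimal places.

6.328

X̄̄ = (6.18 + 6.13 + 6.10 + 6.16 + 6.17 + 6.15 + 6.18 + 6.13 + 6.12 + 6.11 + 6.21 + 6.21) / 12 = 73.8500 / 12 = 6.1542
R̄ = (0.54 + 0.38 + 0.66 + 0.44 + 0.34 + 0.36 + 0.29 + 0.40 + 0.38 + 0.27 + 0.57 + 0.35) / 12 = 4.9800 / 12 = 0.4150
UCL = X̄̄ + A₂·R̄ = 6.1542 + 0.419 × 0.4150 = 6.3281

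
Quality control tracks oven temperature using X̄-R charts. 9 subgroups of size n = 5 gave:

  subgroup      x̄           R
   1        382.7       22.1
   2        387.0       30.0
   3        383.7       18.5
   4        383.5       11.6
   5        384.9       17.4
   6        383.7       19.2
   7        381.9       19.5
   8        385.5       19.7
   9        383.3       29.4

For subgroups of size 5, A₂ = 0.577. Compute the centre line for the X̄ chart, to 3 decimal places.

X̄̄ = (382.7 + 387.0 + 383.7 + 383.5 + 384.9 + 383.7 + 381.9 + 385.5 + 383.3) / 9 = 3456.2000 / 9 = 384.0222
CL = X̄̄ = 384.0222

384.022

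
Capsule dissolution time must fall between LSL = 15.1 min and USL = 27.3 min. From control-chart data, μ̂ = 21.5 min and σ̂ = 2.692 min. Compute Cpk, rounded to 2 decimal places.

Cpu = (USL − μ̂) / (3σ̂) = (27.3 − 21.5) / (3 × 2.692) = 0.7182; Cpl = (μ̂ − LSL) / (3σ̂) = (21.5 − 15.1) / (3 × 2.692) = 0.7925; Cpk = min(Cpu, Cpl) = 0.7182

0.72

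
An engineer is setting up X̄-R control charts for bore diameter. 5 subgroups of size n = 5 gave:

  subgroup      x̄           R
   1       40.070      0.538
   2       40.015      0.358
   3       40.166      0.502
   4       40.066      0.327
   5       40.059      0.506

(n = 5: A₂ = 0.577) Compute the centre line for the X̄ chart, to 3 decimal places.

X̄̄ = (40.070 + 40.015 + 40.166 + 40.066 + 40.059) / 5 = 200.3760 / 5 = 40.0752
CL = X̄̄ = 40.0752

40.075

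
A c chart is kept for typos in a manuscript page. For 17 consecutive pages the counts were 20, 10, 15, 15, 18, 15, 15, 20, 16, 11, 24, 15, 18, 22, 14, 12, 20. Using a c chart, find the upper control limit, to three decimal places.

28.646

c̄ = (20 + 10 + 15 + 15 + 18 + 15 + 15 + 20 + 16 + 11 + 24 + 15 + 18 + 22 + 14 + 12 + 20) / 17 = 280 / 17 = 16.4706
UCL = c̄ + 3√c̄ = 16.4706 + 3 × √16.4706 = 16.4706 + 3 × 4.0584 = 28.6458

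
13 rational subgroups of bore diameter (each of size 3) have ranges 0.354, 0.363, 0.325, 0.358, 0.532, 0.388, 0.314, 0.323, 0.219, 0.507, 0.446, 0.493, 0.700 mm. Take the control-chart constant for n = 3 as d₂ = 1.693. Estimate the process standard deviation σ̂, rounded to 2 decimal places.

0.24

R̄ = (0.354 + 0.363 + 0.325 + 0.358 + 0.532 + 0.388 + 0.314 + 0.323 + 0.219 + 0.507 + 0.446 + 0.493 + 0.700) / 13 = 0.4094
σ̂ = R̄ / d₂ = 0.4094 / 1.693 = 0.2418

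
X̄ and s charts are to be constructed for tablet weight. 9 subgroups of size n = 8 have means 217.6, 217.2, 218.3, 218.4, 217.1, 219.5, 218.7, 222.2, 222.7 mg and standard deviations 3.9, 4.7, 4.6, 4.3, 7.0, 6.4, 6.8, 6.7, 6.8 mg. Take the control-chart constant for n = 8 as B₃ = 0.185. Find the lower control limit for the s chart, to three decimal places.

1.052

s̄ = (3.9 + 4.7 + 4.6 + 4.3 + 7.0 + 6.4 + 6.8 + 6.7 + 6.8) / 9 = 5.6889
LCL_s = B₃·s̄ = 0.185 × 5.6889 = 1.0524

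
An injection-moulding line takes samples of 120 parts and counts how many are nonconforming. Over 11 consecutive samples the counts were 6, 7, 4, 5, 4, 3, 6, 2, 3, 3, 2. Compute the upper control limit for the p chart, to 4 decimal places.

0.0838

p̄ = Σdᵢ / (k·n) = 45 / (11 × 120) = 0.03409
UCL = p̄ + 3·√(p̄(1−p̄)/n) = 0.03409 + 3 × √(0.03409×0.96591/120) = 0.03409 + 3 × 0.01657 = 0.08379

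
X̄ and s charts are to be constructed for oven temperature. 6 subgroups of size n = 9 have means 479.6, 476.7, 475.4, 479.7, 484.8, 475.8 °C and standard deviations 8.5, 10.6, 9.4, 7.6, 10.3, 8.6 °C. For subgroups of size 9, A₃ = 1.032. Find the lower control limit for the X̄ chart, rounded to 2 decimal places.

X̄̄ = (479.6 + 476.7 + 475.4 + 479.7 + 484.8 + 475.8) / 6 = 478.6667
s̄ = (8.5 + 10.6 + 9.4 + 7.6 + 10.3 + 8.6) / 6 = 9.1667
LCL = X̄̄ − A₃·s̄ = 478.6667 − 1.032 × 9.1667 = 469.2067

469.21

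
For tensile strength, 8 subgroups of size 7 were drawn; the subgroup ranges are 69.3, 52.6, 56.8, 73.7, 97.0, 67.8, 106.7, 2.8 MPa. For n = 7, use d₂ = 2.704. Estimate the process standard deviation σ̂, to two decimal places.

R̄ = (69.3 + 52.6 + 56.8 + 73.7 + 97.0 + 67.8 + 106.7 + 2.8) / 8 = 65.8375
σ̂ = R̄ / d₂ = 65.8375 / 2.704 = 24.3482

24.35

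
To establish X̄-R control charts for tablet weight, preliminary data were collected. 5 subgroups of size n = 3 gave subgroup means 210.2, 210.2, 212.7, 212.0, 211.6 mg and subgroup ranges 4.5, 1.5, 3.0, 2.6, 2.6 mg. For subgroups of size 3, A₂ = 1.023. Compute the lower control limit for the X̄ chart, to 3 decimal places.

208.435

X̄̄ = (210.2 + 210.2 + 212.7 + 212.0 + 211.6) / 5 = 1056.7000 / 5 = 211.3400
R̄ = (4.5 + 1.5 + 3.0 + 2.6 + 2.6) / 5 = 14.2000 / 5 = 2.8400
LCL = X̄̄ − A₂·R̄ = 211.3400 − 1.023 × 2.8400 = 208.4347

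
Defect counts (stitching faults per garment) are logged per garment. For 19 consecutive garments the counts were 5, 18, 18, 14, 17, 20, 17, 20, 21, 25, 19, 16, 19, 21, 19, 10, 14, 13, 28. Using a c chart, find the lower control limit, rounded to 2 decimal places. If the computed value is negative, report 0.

5.00

c̄ = (5 + 18 + 18 + 14 + 17 + 20 + 17 + 20 + 21 + 25 + 19 + 16 + 19 + 21 + 19 + 10 + 14 + 13 + 28) / 19 = 334 / 19 = 17.5789
LCL = c̄ − 3√c̄ = 17.5789 − 3 × 4.1927 = 5.0008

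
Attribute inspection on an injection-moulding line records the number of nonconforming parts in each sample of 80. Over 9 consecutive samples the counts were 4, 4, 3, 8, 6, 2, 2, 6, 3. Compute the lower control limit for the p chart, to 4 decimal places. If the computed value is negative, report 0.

p̄ = Σdᵢ / (k·n) = 38 / (9 × 80) = 0.05278
LCL = p̄ − 3·√(p̄(1−p̄)/n) = 0.05278 − 3 × 0.02500 = -0.02222 → 0 (negative, so LCL = 0)

0.0000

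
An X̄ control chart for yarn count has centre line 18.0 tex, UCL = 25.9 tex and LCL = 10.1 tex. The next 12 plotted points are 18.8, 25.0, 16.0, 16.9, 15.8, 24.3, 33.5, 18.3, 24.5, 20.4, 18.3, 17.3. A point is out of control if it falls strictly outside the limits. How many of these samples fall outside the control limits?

1

Compare each point to [10.1, 25.9]: sample 7 = 33.5 > UCL.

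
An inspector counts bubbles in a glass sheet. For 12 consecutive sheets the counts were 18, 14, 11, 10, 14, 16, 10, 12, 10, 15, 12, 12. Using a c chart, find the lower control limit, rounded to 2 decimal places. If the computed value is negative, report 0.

c̄ = (18 + 14 + 11 + 10 + 14 + 16 + 10 + 12 + 10 + 15 + 12 + 12) / 12 = 154 / 12 = 12.8333
LCL = c̄ − 3√c̄ = 12.8333 − 3 × 3.5824 = 2.0862

2.09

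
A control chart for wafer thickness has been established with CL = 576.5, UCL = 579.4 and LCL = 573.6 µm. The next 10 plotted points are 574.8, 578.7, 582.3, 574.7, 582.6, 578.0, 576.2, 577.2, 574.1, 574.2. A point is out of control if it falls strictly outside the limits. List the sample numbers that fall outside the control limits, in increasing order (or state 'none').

3, 5

Compare each point to [573.6, 579.4]: sample 3 = 582.3 > UCL; sample 5 = 582.6 > UCL.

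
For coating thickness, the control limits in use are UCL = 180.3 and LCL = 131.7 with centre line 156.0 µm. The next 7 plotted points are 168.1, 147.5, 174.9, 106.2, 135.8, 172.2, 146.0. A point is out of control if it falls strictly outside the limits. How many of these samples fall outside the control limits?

1

Compare each point to [131.7, 180.3]: sample 4 = 106.2 < LCL.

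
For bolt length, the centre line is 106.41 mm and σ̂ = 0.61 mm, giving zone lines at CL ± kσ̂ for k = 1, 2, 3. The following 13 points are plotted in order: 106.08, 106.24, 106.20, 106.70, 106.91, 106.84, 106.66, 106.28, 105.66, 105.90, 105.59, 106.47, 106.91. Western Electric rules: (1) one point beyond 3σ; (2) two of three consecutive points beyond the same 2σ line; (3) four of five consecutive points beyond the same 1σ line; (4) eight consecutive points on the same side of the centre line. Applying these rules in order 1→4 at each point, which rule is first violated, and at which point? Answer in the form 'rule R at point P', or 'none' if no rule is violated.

none

Zone of each point (C = within 1σ̂, B = 1σ̂–2σ̂, A = 2σ̂–3σ̂, * = beyond 3σ̂; sign = side of CL): 1:-C, 2:-C, 3:-C, 4:+C, 5:+C, 6:+C, 7:+C, 8:-C, 9:-B, 10:-C, 11:-B, 12:+C, 13:+C
No rule fires across all 13 points.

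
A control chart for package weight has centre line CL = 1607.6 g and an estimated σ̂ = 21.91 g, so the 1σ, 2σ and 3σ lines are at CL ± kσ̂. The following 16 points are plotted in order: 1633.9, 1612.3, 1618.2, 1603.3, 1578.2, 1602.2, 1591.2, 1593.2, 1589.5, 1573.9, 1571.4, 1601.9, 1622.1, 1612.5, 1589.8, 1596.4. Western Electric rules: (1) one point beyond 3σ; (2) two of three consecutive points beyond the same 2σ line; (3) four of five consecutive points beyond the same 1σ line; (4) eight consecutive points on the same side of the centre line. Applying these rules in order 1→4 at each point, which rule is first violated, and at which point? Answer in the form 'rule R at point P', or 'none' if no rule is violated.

rule 4 at point 11

Zone of each point (C = within 1σ̂, B = 1σ̂–2σ̂, A = 2σ̂–3σ̂, * = beyond 3σ̂; sign = side of CL): 1:+B, 2:+C, 3:+C, 4:-C, 5:-B, 6:-C, 7:-C, 8:-C, 9:-C, 10:-B, 11:-B, 12:-C, 13:+C, 14:+C, 15:-C, 16:-C
Rule 4 (eight consecutive points on the same side of the centre line) is satisfied at point 11.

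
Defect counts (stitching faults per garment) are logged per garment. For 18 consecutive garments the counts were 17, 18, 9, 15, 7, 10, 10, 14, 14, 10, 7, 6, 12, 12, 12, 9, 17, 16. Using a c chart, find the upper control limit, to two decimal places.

22.31

c̄ = (17 + 18 + 9 + 15 + 7 + 10 + 10 + 14 + 14 + 10 + 7 + 6 + 12 + 12 + 12 + 9 + 17 + 16) / 18 = 215 / 18 = 11.9444
UCL = c̄ + 3√c̄ = 11.9444 + 3 × √11.9444 = 11.9444 + 3 × 3.4561 = 22.3127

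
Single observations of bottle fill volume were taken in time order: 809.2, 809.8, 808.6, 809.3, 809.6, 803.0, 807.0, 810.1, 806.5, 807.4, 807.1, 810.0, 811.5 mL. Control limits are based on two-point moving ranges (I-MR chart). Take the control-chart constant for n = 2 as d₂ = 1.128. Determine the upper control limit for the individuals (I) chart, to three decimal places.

814.088

X̄ = (809.2 + 809.8 + 808.6 + 809.3 + 809.6 + 803.0 + 807.0 + 810.1 + 806.5 + 807.4 + 807.1 + 810.0 + 811.5) / 13 = 808.3923
Moving ranges: 0.6, 1.2, 0.7, 0.3, 6.6, 4.0, 3.1, 3.6, 0.9, 0.3, 2.9, 1.5; M̄R̄ = 25.7000 / 12 = 2.1417
UCL = X̄ + 3·M̄R̄/d₂ = 808.3923 + 3 × 2.1417 / 1.128 = 814.0882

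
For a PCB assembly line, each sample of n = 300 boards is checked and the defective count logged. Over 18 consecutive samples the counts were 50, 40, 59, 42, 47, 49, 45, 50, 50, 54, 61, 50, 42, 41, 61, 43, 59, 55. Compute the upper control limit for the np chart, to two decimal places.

69.24

p̄ = Σdᵢ / (k·n) = 898 / (18 × 300) = 0.16630
UCL = np̄ + 3·√(np̄(1−p̄)) = 49.8889 + 3 × √(49.8889×0.83370) = 49.8889 + 3 × 6.4492 = 69.2366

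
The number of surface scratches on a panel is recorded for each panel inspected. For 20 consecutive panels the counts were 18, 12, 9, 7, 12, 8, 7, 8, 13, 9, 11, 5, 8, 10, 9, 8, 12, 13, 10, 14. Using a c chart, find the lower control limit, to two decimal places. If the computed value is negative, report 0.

0.59

c̄ = (18 + 12 + 9 + 7 + 12 + 8 + 7 + 8 + 13 + 9 + 11 + 5 + 8 + 10 + 9 + 8 + 12 + 13 + 10 + 14) / 20 = 203 / 20 = 10.1500
LCL = c̄ − 3√c̄ = 10.1500 − 3 × 3.1859 = 0.5923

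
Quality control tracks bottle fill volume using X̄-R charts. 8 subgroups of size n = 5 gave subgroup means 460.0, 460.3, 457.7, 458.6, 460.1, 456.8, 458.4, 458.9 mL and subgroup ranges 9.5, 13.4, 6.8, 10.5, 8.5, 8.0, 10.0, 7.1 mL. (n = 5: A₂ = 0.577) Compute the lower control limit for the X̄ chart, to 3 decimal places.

453.527

X̄̄ = (460.0 + 460.3 + 457.7 + 458.6 + 460.1 + 456.8 + 458.4 + 458.9) / 8 = 3670.8000 / 8 = 458.8500
R̄ = (9.5 + 13.4 + 6.8 + 10.5 + 8.5 + 8.0 + 10.0 + 7.1) / 8 = 73.8000 / 8 = 9.2250
LCL = X̄̄ − A₂·R̄ = 458.8500 − 0.577 × 9.2250 = 453.5272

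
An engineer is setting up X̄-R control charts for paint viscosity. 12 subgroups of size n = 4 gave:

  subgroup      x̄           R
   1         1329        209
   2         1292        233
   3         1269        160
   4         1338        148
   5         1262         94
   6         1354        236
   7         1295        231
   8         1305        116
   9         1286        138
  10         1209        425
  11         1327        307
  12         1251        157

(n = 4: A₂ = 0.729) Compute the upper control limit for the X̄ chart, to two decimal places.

X̄̄ = (1329 + 1292 + 1269 + 1338 + 1262 + 1354 + 1295 + 1305 + 1286 + 1209 + 1327 + 1251) / 12 = 15517.0000 / 12 = 1293.0833
R̄ = (209 + 233 + 160 + 148 + 94 + 236 + 231 + 116 + 138 + 425 + 307 + 157) / 12 = 2454.0000 / 12 = 204.5000
UCL = X̄̄ + A₂·R̄ = 1293.0833 + 0.729 × 204.5000 = 1442.1638

1442.16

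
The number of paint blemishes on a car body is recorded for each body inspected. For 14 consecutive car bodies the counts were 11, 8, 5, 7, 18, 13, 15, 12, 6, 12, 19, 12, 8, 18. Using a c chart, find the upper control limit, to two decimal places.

21.98

c̄ = (11 + 8 + 5 + 7 + 18 + 13 + 15 + 12 + 6 + 12 + 19 + 12 + 8 + 18) / 14 = 164 / 14 = 11.7143
UCL = c̄ + 3√c̄ = 11.7143 + 3 × √11.7143 = 11.7143 + 3 × 3.4226 = 21.9821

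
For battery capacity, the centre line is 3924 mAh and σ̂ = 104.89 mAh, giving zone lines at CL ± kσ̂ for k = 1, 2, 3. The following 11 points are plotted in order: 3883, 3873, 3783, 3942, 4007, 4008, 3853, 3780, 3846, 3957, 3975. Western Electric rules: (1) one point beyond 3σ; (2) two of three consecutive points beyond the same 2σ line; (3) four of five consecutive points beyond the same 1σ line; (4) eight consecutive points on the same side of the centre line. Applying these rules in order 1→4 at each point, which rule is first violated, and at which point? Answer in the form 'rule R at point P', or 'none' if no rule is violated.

Zone of each point (C = within 1σ̂, B = 1σ̂–2σ̂, A = 2σ̂–3σ̂, * = beyond 3σ̂; sign = side of CL): 1:-C, 2:-C, 3:-B, 4:+C, 5:+C, 6:+C, 7:-C, 8:-B, 9:-C, 10:+C, 11:+C
No rule fires across all 11 points.

none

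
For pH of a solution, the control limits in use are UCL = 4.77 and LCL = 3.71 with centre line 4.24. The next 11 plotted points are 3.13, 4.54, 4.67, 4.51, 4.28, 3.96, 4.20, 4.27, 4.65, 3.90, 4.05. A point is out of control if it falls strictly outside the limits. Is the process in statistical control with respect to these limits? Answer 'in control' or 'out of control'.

Compare each point to [3.71, 4.77]: sample 1 = 3.13 < LCL.

out of control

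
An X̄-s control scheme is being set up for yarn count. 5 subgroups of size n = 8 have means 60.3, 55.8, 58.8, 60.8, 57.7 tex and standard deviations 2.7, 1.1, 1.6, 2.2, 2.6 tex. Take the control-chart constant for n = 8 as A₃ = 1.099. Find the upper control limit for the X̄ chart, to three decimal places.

X̄̄ = (60.3 + 55.8 + 58.8 + 60.8 + 57.7) / 5 = 58.6800
s̄ = (2.7 + 1.1 + 1.6 + 2.2 + 2.6) / 5 = 2.0400
UCL = X̄̄ + A₃·s̄ = 58.6800 + 1.099 × 2.0400 = 60.9220

60.922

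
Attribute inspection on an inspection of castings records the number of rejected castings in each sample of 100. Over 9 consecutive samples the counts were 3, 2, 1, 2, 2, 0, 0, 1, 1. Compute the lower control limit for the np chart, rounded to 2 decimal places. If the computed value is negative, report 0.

0.00

p̄ = Σdᵢ / (k·n) = 12 / (9 × 100) = 0.01333
LCL = np̄ − 3·√(np̄(1−p̄)) = 1.3333 − 3 × 1.1470 = -2.1076 → 0 (negative, so LCL = 0)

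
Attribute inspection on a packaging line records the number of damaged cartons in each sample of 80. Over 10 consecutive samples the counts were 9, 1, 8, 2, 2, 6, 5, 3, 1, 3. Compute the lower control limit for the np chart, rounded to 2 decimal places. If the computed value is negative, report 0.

p̄ = Σdᵢ / (k·n) = 40 / (10 × 80) = 0.05000
LCL = np̄ − 3·√(np̄(1−p̄)) = 4.0000 − 3 × 1.9494 = -1.8481 → 0 (negative, so LCL = 0)

0.00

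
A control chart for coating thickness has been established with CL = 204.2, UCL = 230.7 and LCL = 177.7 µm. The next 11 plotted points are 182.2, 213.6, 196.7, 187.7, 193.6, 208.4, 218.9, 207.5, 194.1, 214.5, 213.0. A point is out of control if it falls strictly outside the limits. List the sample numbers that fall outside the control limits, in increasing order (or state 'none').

All 11 points lie within [177.7, 230.7].

none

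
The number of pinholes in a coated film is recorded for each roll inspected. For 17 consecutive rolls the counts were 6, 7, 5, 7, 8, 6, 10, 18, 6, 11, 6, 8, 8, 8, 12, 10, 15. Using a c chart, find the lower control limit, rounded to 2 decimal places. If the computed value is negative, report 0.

c̄ = (6 + 7 + 5 + 7 + 8 + 6 + 10 + 18 + 6 + 11 + 6 + 8 + 8 + 8 + 12 + 10 + 15) / 17 = 151 / 17 = 8.8824
LCL = c̄ − 3√c̄ = 8.8824 − 3 × 2.9803 = -0.0586 → 0 (cannot be negative)

0.00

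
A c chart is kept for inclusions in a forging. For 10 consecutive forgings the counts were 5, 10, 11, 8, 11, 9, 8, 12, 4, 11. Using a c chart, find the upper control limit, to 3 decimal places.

17.850

c̄ = (5 + 10 + 11 + 8 + 11 + 9 + 8 + 12 + 4 + 11) / 10 = 89 / 10 = 8.9000
UCL = c̄ + 3√c̄ = 8.9000 + 3 × √8.9000 = 8.9000 + 3 × 2.9833 = 17.8499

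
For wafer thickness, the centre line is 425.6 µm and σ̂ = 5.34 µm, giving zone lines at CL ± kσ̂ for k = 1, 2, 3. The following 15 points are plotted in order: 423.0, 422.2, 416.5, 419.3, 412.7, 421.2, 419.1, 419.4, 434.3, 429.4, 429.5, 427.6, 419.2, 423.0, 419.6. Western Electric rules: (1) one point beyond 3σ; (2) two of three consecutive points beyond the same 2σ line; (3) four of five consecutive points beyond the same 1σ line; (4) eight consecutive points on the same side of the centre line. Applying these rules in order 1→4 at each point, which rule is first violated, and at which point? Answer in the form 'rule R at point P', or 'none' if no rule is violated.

rule 3 at point 7

Zone of each point (C = within 1σ̂, B = 1σ̂–2σ̂, A = 2σ̂–3σ̂, * = beyond 3σ̂; sign = side of CL): 1:-C, 2:-C, 3:-B, 4:-B, 5:-A, 6:-C, 7:-B, 8:-B, 9:+B, 10:+C, 11:+C, 12:+C, 13:-B, 14:-C, 15:-B
Rule 3 (four of five consecutive points beyond the same 1σ limit) is satisfied at point 7.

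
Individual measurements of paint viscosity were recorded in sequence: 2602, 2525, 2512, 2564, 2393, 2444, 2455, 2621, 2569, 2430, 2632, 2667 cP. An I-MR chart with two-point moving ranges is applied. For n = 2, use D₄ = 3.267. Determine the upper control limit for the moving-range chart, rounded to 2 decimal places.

287.79

Moving ranges: 77, 13, 52, 171, 51, 11, 166, 52, 139, 202, 35; M̄R̄ = 969.0000 / 11 = 88.0909
UCL_MR = D₄·M̄R̄ = 3.267 × 88.0909 = 287.7930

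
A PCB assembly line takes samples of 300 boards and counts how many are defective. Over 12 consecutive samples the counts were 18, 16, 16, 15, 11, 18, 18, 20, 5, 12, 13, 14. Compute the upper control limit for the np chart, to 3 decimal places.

p̄ = Σdᵢ / (k·n) = 176 / (12 × 300) = 0.04889
UCL = np̄ + 3·√(np̄(1−p̄)) = 14.6667 + 3 × √(14.6667×0.95111) = 14.6667 + 3 × 3.7349 = 25.8714

25.871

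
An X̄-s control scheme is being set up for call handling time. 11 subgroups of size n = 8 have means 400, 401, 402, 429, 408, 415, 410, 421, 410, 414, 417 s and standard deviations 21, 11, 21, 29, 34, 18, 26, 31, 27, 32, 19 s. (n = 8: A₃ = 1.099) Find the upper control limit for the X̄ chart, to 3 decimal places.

X̄̄ = (400 + 401 + 402 + 429 + 408 + 415 + 410 + 421 + 410 + 414 + 417) / 11 = 411.5455
s̄ = (21 + 11 + 21 + 29 + 34 + 18 + 26 + 31 + 27 + 32 + 19) / 11 = 24.4545
UCL = X̄̄ + A₃·s̄ = 411.5455 + 1.099 × 24.4545 = 438.4210

438.421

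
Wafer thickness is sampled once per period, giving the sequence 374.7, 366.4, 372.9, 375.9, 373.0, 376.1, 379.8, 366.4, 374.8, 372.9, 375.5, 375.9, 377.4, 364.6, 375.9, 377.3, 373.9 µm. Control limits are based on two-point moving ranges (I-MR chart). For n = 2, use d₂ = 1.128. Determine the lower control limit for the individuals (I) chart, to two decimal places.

359.67

X̄ = (374.7 + 366.4 + 372.9 + 375.9 + 373.0 + 376.1 + 379.8 + 366.4 + 374.8 + 372.9 + 375.5 + 375.9 + 377.4 + 364.6 + 375.9 + 377.3 + 373.9) / 17 = 373.7294
Moving ranges: 8.3, 6.5, 3.0, 2.9, 3.1, 3.7, 13.4, 8.4, 1.9, 2.6, 0.4, 1.5, 12.8, 11.3, 1.4, 3.4; M̄R̄ = 84.6000 / 16 = 5.2875
LCL = X̄ − 3·M̄R̄/d₂ = 373.7294 − 3 × 5.2875 / 1.128 = 359.6669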